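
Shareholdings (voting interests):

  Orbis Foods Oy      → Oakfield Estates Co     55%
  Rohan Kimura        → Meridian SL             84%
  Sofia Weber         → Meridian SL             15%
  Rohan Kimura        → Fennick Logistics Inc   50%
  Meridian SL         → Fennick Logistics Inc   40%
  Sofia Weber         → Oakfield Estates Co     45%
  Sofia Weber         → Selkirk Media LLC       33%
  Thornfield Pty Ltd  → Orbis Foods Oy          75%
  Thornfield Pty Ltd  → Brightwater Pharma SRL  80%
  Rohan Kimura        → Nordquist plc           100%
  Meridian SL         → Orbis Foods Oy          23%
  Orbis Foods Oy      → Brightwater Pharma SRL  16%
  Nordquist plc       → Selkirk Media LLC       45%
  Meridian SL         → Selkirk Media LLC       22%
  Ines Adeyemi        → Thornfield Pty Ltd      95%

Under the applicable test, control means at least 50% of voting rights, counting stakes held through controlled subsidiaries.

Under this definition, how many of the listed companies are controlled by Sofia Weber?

0

Sofia's largest direct stake is 45% in Oakfield, which does not meet the threshold.
Sofia controls 0 companies.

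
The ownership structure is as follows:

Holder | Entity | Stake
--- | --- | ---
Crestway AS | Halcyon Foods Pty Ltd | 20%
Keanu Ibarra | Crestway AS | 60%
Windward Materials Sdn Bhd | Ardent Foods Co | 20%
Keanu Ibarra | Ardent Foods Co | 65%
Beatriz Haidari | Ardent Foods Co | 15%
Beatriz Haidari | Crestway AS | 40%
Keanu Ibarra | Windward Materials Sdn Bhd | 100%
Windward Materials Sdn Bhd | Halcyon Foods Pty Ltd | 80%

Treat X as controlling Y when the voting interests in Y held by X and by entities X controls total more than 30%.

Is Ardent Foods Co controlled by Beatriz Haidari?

No

Beatriz holds 40% of Crestway, so Beatriz controls Crestway.
In Ardent, Beatriz's side holds only 15%, not > 30%.
So Beatriz does not control Ardent.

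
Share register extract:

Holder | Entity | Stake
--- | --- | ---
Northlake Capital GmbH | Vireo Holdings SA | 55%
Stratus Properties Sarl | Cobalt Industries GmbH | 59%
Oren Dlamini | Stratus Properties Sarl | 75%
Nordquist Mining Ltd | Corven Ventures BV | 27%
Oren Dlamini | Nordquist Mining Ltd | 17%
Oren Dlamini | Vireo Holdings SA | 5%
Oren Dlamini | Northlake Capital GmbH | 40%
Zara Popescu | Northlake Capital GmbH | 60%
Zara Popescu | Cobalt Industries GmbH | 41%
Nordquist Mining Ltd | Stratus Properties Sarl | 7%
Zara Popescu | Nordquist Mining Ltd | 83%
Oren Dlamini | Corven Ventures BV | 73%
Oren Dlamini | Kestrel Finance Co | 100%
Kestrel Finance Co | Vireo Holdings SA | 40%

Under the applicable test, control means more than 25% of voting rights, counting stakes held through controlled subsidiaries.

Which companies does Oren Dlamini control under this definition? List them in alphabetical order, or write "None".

Cobalt Industries GmbH, Corven Ventures BV, Kestrel Finance Co, Northlake Capital GmbH, Stratus Properties Sarl, Vireo Holdings SA

Oren holds 40% of Northlake, so Oren controls Northlake.
Oren holds 100% of Kestrel, so Oren controls Kestrel.
Oren and Northlake and Kestrel together hold 5% + 55% + 40% = 100% of Vireo, so Oren controls Vireo.
Oren holds 73% of Corven, so Oren controls Corven.
Oren holds 75% of Stratus, so Oren controls Stratus.
Stratus holds 59% of Cobalt, so Oren controls Cobalt.
No other company's threshold is met.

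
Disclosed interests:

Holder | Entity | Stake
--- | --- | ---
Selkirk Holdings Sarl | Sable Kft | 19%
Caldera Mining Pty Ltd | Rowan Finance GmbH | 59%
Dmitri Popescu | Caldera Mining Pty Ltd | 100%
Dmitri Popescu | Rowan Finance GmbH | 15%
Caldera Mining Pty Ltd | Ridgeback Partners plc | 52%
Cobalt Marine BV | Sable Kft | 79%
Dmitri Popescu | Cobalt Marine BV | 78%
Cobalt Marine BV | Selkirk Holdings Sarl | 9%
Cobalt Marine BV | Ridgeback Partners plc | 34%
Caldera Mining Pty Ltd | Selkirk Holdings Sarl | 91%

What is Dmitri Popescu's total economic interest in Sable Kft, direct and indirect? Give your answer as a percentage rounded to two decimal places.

80.24%

Dmitri reaches Sable along 3 paths.
Via Caldera → Selkirk: 100% × 91% × 19% = 17.29%.
Via Cobalt → Selkirk: 78% × 9% × 19% = 1.3338%.
Via Cobalt: 78% × 79% = 61.62%.
Total: 17.29% + 1.3338% + 61.62% = 80.2438%.
Rounded: 80.24%.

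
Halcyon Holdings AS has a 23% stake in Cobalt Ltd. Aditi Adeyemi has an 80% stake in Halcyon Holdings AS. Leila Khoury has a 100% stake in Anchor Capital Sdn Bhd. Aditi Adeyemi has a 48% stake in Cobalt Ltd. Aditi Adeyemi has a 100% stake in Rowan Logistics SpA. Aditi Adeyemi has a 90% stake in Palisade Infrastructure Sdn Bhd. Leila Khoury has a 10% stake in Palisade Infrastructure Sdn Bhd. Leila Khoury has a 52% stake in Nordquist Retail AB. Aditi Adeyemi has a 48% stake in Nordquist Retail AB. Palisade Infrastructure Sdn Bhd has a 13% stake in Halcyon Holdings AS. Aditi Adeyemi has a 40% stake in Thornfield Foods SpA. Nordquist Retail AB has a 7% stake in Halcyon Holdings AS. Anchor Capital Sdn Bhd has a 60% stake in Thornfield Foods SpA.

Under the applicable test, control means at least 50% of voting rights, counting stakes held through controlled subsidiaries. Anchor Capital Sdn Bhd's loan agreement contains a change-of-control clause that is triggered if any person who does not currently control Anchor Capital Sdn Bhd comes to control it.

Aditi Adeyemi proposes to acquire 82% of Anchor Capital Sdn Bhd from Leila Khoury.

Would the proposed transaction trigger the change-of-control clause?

The purchase adds only to Aditi's holdings (Leila's stake shrinks), so Aditi is the only person who could newly come to control Anchor.
Aditi holds 90% of Palisade, so Aditi controls Palisade.
Palisade and Aditi together hold 13% + 80% = 93% of Halcyon, so Aditi controls Halcyon.
Halcyon and Aditi together hold 23% + 48% = 71% of Cobalt, so Aditi controls Cobalt.
Aditi holds 100% of Rowan, so Aditi controls Rowan.
Neither Aditi nor any entity Aditi controls holds any voting interest in Anchor.
So before the transaction, Aditi does not control Anchor.
After the purchase, Aditi holds 82% of Anchor directly, and Leila's stake falls to 18%.
Aditi holds 82% of Anchor, so Aditi controls Anchor.
Aditi did not control Anchor before and does after, so the clause is triggered.

Yes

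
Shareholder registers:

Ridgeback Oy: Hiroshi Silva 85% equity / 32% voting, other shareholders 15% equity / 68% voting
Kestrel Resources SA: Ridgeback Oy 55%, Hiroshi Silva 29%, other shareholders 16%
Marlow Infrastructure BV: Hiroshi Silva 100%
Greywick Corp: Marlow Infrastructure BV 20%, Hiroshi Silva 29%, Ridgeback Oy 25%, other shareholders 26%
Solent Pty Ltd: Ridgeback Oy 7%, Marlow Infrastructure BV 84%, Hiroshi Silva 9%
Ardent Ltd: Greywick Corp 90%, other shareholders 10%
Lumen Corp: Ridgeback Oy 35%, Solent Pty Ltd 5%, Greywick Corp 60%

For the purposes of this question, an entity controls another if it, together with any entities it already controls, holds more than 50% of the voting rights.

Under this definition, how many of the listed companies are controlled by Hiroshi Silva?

Hiroshi holds 100% of Marlow, so Hiroshi controls Marlow.
Marlow and Hiroshi together hold 84% + 9% = 93% of Solent, so Hiroshi controls Solent.
No other company's threshold is met.
Hiroshi controls 2 companies.

2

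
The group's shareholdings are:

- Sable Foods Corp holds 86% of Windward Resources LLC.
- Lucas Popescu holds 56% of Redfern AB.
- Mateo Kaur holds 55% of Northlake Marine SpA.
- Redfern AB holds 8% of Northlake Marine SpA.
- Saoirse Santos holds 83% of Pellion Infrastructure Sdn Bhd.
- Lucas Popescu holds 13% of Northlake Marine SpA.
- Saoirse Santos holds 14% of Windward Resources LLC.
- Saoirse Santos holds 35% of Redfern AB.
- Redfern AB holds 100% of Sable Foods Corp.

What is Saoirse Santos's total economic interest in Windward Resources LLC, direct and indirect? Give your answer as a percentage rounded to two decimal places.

Saoirse reaches Windward along 2 paths.
Direct stake: 14% = 14%.
Via Redfern → Sable: 35% × 100% × 86% = 30.1%.
Total: 14% + 30.1% = 44.1%.
Rounded: 44.10%.

44.10%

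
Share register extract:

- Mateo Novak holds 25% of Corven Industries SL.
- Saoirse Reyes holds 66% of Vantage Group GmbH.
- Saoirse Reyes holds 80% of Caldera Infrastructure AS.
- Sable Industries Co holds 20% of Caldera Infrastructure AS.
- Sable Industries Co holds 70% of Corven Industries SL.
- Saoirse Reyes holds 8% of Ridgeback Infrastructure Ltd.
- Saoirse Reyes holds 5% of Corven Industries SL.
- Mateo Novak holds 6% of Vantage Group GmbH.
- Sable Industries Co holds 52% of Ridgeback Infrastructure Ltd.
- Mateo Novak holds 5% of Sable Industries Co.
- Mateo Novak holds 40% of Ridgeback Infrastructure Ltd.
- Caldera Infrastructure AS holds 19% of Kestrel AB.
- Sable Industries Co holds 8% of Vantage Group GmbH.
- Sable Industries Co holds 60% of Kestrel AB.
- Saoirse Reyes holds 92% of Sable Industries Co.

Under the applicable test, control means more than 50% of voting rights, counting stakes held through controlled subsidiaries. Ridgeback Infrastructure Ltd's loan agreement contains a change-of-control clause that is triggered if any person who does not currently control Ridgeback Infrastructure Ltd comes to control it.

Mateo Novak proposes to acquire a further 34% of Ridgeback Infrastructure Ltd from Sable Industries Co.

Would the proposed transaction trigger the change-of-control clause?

Yes

The purchase adds only to Mateo's holdings (Sable's stake shrinks), so Mateo is the only person who could newly come to control Ridgeback.
Mateo's largest direct stake is 40% in Ridgeback, which does not meet the threshold, so Mateo controls no company.
In Ridgeback, Mateo's side holds only 40%, not > 50%.
So before the transaction, Mateo does not control Ridgeback.
After the purchase, Mateo's direct stake in Ridgeback rises to 40% + 34% = 74%, and Sable's stake falls to 18%.
Mateo holds 74% of Ridgeback, so Mateo controls Ridgeback.
Mateo did not control Ridgeback before and does after, so the clause is triggered.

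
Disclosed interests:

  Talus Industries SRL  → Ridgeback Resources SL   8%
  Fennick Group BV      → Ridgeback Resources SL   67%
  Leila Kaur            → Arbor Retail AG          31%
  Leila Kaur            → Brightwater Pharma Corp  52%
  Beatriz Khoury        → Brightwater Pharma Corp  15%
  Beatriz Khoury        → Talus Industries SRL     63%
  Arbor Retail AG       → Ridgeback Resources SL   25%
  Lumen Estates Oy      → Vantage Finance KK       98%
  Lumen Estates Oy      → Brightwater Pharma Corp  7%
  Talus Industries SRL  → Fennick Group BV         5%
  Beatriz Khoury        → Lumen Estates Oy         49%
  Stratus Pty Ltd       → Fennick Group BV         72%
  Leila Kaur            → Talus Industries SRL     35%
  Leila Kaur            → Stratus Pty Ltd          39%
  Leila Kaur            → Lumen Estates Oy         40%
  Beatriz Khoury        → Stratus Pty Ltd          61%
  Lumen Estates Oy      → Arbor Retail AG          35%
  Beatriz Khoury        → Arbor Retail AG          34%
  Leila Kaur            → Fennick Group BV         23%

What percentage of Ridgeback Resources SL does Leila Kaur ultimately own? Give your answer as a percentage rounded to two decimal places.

49.45%

Leila reaches Ridgeback along 6 paths.
Via Stratus → Fennick: 39% × 72% × 67% = 18.8136%.
Via Talus → Fennick: 35% × 5% × 67% = 1.1725%.
Via Fennick: 23% × 67% = 15.41%.
Via Arbor: 31% × 25% = 7.75%.
Via Lumen → Arbor: 40% × 35% × 25% = 3.5%.
Via Talus: 35% × 8% = 2.8%.
Total: 18.8136% + 1.1725% + 15.41% + 7.75% + 3.5% + 2.8% = 49.4461%.
Rounded: 49.45%.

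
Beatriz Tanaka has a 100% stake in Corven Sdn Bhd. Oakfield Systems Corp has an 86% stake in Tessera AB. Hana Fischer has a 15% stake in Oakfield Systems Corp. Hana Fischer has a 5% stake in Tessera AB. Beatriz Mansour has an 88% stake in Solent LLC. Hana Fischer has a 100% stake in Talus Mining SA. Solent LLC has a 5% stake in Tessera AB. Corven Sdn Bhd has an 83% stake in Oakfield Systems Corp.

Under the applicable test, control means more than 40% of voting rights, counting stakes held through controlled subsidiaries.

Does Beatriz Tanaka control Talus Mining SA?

Beatriz Tanaka holds 100% of Corven, so Beatriz Tanaka controls Corven.
Corven holds 83% of Oakfield, so Beatriz Tanaka controls Oakfield.
Oakfield holds 86% of Tessera, so Beatriz Tanaka controls Tessera.
Neither Beatriz Tanaka nor any entity Beatriz Tanaka controls holds any voting interest in Talus.
So Beatriz Tanaka does not control Talus.

No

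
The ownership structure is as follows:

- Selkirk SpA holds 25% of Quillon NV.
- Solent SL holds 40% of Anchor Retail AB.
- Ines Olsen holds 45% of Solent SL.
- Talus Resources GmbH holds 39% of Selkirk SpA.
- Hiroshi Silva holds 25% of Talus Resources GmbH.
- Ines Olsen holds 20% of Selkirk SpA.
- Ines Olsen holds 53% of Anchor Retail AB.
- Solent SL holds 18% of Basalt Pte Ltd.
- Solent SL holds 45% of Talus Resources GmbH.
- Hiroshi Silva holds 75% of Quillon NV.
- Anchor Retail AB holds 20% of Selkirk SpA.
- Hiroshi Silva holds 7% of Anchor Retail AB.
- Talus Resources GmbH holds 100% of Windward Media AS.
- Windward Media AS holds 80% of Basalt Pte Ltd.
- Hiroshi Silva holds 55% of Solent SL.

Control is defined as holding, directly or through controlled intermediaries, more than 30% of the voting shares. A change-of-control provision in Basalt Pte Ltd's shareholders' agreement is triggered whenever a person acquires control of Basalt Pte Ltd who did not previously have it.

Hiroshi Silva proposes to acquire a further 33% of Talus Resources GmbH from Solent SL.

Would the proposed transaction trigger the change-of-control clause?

The purchase adds only to Hiroshi's holdings (Solent's stake shrinks), so Hiroshi is the only person who could newly come to control Basalt.
Hiroshi holds 55% of Solent, so Hiroshi controls Solent.
Solent and Hiroshi together hold 45% + 25% = 70% of Talus, so Hiroshi controls Talus.
Talus holds 100% of Windward, so Hiroshi controls Windward.
Solent and Windward together hold 18% + 80% = 98% of Basalt, so Hiroshi controls Basalt.
So Hiroshi already controls Basalt before the transaction.
After the purchase, Hiroshi's direct stake in Talus rises to 25% + 33% = 58%, and Solent's stake falls to 12%.
Hiroshi controlled Basalt already, so this is not a new person acquiring control; every other person's position is unchanged or reduced.
No new person acquires control, so the clause is not triggered.

No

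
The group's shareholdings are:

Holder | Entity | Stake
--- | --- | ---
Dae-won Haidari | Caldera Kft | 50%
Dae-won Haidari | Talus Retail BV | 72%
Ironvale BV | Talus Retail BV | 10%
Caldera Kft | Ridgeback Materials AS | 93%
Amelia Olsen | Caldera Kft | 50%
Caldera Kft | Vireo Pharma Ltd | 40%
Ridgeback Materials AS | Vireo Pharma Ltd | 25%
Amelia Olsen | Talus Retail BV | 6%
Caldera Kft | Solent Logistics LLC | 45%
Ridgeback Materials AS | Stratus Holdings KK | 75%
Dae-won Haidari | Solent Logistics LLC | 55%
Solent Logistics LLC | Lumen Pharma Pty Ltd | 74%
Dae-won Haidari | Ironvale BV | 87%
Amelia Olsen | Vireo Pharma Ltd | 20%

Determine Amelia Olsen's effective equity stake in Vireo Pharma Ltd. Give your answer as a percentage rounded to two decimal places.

51.63%

Amelia reaches Vireo along 3 paths.
Via Caldera: 50% × 40% = 20%.
Via Caldera → Ridgeback: 50% × 93% × 25% = 11.625%.
Direct stake: 20% = 20%.
Total: 20% + 11.625% + 20% = 51.625%.
Rounded: 51.63%.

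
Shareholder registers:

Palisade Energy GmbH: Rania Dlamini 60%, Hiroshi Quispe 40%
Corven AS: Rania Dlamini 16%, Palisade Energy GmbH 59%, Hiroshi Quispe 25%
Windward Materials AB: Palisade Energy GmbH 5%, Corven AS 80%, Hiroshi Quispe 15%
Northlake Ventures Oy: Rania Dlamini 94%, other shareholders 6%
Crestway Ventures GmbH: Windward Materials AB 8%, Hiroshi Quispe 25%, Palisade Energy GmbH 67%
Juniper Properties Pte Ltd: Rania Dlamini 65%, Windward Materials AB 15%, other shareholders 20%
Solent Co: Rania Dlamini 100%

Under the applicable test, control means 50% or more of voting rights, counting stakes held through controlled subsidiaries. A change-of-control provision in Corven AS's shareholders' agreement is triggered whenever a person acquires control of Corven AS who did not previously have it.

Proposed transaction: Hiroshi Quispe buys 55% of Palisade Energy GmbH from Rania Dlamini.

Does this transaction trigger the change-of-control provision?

The purchase adds only to Hiroshi's holdings (Rania's stake shrinks), so Hiroshi is the only person who could newly come to control Corven.
Hiroshi's largest direct stake is 40% in Palisade, which does not meet the threshold, so Hiroshi controls no company.
In Corven, Hiroshi's side holds only 25%, not ≥ 50%.
So before the transaction, Hiroshi does not control Corven.
After the purchase, Hiroshi's direct stake in Palisade rises to 40% + 55% = 95%, and Rania's stake falls to 5%.
Hiroshi holds 95% of Palisade, so Hiroshi controls Palisade.
Palisade and Hiroshi together hold 59% + 25% = 84% of Corven, so Hiroshi controls Corven.
Hiroshi did not control Corven before and does after, so the clause is triggered.

Yes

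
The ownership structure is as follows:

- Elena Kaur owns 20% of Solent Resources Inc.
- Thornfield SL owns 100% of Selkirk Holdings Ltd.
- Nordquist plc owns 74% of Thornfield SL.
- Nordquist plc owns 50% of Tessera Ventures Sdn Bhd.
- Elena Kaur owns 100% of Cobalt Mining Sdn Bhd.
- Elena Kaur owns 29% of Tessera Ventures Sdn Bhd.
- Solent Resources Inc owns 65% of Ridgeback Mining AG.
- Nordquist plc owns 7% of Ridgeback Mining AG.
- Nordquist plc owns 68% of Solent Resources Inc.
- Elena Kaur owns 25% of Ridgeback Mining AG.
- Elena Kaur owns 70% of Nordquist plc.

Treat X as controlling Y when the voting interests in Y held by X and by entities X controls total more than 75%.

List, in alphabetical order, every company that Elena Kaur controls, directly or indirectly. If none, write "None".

Cobalt Mining Sdn Bhd

Elena holds 100% of Cobalt, so Elena controls Cobalt.
No other company's threshold is met.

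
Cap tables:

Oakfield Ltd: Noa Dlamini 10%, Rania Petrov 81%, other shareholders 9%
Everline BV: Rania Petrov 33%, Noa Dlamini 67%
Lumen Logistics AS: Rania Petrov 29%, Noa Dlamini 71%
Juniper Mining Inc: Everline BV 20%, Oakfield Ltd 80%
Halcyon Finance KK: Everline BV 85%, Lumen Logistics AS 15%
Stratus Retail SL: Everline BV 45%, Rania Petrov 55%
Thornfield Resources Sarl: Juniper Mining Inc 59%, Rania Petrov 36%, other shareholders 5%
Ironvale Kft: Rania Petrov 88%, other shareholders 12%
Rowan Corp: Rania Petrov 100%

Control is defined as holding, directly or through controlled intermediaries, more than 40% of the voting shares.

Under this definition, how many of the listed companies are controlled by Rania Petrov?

Rania holds 81% of Oakfield, so Rania controls Oakfield.
Oakfield holds 80% of Juniper, so Rania controls Juniper.
Rania holds 55% of Stratus, so Rania controls Stratus.
Juniper and Rania together hold 59% + 36% = 95% of Thornfield, so Rania controls Thornfield.
Rania holds 88% of Ironvale, so Rania controls Ironvale.
Rania holds 100% of Rowan, so Rania controls Rowan.
No other company's threshold is met.
Rania controls 6 companies.

6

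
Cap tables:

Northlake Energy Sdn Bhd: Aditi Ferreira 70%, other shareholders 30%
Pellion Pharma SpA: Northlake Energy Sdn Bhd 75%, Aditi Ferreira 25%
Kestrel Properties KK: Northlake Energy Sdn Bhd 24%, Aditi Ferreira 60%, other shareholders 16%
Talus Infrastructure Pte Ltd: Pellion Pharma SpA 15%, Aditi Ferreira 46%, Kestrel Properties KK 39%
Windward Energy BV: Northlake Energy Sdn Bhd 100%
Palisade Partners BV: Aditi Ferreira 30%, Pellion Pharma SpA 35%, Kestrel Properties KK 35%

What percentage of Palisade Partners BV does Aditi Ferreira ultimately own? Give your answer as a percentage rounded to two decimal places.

Aditi reaches Palisade along 5 paths.
Direct stake: 30% = 30%.
Via Northlake → Pellion: 70% × 75% × 35% = 18.375%.
Via Pellion: 25% × 35% = 8.75%.
Via Northlake → Kestrel: 70% × 24% × 35% = 5.88%.
Via Kestrel: 60% × 35% = 21%.
Total: 30% + 18.375% + 8.75% + 5.88% + 21% = 84.005%.
Rounded: 84.01%.

84.01%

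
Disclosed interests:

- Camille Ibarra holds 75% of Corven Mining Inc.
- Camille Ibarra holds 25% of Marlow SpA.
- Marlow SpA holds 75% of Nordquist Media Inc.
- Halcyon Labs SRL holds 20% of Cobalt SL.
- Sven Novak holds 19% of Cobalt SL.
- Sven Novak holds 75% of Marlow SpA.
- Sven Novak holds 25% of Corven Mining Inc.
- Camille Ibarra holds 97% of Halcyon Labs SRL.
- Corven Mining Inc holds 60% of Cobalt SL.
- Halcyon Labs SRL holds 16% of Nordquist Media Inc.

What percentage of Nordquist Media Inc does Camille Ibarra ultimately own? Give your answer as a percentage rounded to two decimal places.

34.27%

Camille reaches Nordquist along 2 paths.
Via Marlow: 25% × 75% = 18.75%.
Via Halcyon: 97% × 16% = 15.52%.
Total: 18.75% + 15.52% = 34.27%.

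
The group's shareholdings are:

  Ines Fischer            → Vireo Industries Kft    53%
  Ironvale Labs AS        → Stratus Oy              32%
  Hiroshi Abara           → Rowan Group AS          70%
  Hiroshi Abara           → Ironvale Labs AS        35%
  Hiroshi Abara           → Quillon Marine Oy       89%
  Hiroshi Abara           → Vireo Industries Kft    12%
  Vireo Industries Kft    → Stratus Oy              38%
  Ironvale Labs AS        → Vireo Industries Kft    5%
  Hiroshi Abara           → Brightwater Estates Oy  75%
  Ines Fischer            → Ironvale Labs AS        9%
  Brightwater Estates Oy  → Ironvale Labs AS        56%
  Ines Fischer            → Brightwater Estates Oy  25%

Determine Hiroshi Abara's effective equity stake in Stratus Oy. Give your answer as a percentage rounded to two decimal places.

30.66%

Hiroshi reaches Stratus along 5 paths.
Via Ironvale → Vireo: 35% × 5% × 38% = 0.665%.
Via Brightwater → Ironvale → Vireo: 75% × 56% × 5% × 38% = 0.798%.
Via Vireo: 12% × 38% = 4.56%.
Via Ironvale: 35% × 32% = 11.2%.
Via Brightwater → Ironvale: 75% × 56% × 32% = 13.44%.
Total: 0.665% + 0.798% + 4.56% + 11.2% + 13.44% = 30.663%.
Rounded: 30.66%.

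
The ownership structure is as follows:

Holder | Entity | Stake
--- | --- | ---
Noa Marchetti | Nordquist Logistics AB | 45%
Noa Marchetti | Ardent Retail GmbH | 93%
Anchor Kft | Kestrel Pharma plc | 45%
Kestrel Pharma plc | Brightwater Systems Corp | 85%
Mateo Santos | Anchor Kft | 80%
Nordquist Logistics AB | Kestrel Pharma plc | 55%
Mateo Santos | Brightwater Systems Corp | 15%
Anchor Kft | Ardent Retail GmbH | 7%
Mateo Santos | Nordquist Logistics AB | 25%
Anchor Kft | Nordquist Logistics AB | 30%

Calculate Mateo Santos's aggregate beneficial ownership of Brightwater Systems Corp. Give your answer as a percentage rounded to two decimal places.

68.51%

Mateo reaches Brightwater along 4 paths.
Direct stake: 15% = 15%.
Via Anchor → Kestrel: 80% × 45% × 85% = 30.6%.
Via Anchor → Nordquist → Kestrel: 80% × 30% × 55% × 85% = 11.22%.
Via Nordquist → Kestrel: 25% × 55% × 85% = 11.6875%.
Total: 15% + 30.6% + 11.22% + 11.6875% = 68.5075%.
Rounded: 68.51%.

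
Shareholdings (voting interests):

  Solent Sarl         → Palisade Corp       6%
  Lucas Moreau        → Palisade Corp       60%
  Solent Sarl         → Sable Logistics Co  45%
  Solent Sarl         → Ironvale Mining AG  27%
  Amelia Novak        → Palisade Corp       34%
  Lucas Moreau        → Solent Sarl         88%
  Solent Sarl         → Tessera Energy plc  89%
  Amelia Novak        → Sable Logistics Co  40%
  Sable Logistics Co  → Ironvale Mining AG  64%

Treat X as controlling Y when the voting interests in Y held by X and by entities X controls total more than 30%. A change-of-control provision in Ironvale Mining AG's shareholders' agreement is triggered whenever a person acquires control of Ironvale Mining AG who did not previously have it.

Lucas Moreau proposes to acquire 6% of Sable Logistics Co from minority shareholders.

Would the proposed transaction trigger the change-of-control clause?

No

The purchase changes only Lucas's holdings, so Lucas is the only person who could newly come to control Ironvale.
Lucas holds 88% of Solent, so Lucas controls Solent.
Solent holds 45% of Sable, so Lucas controls Sable.
Sable and Solent together hold 64% + 27% = 91% of Ironvale, so Lucas controls Ironvale.
So Lucas already controls Ironvale before the transaction.
After the purchase, Lucas holds 6% of Sable directly.
Lucas controlled Ironvale already, so this is not a new person acquiring control; every other person's position is unchanged or reduced.
No new person acquires control, so the clause is not triggered.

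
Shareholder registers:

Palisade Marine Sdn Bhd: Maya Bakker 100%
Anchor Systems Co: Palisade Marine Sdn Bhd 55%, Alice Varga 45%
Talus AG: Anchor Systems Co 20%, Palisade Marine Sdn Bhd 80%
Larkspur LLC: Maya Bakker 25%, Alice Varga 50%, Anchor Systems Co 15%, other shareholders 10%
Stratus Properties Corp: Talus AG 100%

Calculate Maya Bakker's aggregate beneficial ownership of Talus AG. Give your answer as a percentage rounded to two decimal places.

Maya reaches Talus along 2 paths.
Via Palisade → Anchor: 100% × 55% × 20% = 11%.
Via Palisade: 100% × 80% = 80%.
Total: 11% + 80% = 91%.
Rounded: 91.00%.

91.00%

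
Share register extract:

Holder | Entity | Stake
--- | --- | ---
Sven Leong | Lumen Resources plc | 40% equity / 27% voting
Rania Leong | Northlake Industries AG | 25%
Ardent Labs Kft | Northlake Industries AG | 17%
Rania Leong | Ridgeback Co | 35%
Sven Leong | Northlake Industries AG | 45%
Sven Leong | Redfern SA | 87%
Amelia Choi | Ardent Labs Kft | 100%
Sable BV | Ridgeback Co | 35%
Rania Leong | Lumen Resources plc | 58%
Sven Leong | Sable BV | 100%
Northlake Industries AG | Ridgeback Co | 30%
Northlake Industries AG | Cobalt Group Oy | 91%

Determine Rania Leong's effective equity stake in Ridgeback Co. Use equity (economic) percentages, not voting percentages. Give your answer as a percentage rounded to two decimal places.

42.50%

Rania reaches Ridgeback along 2 paths.
Via Northlake: 25% × 30% = 7.5%.
Direct stake: 35% = 35%.
Total: 7.5% + 35% = 42.5%.
Rounded: 42.50%.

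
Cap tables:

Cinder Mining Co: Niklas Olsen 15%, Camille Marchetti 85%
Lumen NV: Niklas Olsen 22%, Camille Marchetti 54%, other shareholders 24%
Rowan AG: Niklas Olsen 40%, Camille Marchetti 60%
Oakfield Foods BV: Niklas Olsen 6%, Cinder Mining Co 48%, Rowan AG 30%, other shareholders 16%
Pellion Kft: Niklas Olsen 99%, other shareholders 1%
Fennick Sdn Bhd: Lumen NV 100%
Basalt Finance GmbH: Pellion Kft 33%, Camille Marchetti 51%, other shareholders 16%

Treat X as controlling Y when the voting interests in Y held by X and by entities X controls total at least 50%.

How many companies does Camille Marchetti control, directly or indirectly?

6

Camille holds 85% of Cinder, so Camille controls Cinder.
Camille holds 54% of Lumen, so Camille controls Lumen.
Camille holds 60% of Rowan, so Camille controls Rowan.
Cinder and Rowan together hold 48% + 30% = 78% of Oakfield, so Camille controls Oakfield.
Lumen holds 100% of Fennick, so Camille controls Fennick.
Camille holds 51% of Basalt, so Camille controls Basalt.
No other company's threshold is met.
Camille controls 6 companies.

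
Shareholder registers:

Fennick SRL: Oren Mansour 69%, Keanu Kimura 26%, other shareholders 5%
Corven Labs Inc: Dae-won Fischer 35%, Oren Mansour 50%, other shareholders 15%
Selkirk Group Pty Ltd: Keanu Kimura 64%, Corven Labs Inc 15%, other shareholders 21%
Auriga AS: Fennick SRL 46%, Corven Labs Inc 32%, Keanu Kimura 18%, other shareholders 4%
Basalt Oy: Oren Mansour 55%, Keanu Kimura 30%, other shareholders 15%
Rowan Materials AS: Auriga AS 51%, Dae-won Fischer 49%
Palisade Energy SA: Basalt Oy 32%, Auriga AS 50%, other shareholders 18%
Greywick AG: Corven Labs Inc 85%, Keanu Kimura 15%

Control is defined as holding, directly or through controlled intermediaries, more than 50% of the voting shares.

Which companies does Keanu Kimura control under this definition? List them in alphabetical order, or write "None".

Selkirk Group Pty Ltd

Keanu holds 64% of Selkirk, so Keanu controls Selkirk.
No other company's threshold is met.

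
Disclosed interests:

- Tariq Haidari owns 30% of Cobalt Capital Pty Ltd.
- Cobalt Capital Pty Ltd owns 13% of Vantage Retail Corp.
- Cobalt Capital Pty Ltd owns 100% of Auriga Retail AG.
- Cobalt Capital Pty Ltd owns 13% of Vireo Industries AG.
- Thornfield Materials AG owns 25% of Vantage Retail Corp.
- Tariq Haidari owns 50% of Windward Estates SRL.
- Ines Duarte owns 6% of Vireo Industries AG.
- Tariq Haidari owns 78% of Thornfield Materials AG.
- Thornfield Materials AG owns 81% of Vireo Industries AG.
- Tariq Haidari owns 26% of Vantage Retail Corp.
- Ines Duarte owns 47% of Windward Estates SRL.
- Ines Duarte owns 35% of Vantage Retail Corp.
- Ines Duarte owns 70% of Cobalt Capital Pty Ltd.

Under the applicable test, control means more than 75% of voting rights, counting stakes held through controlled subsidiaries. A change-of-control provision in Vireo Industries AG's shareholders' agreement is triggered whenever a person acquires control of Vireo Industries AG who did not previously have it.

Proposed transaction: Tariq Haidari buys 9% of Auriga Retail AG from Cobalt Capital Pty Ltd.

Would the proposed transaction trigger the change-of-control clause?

No

The purchase adds only to Tariq's holdings (Cobalt's stake shrinks), so Tariq is the only person who could newly come to control Vireo.
Tariq holds 78% of Thornfield, so Tariq controls Thornfield.
Thornfield holds 81% of Vireo, so Tariq controls Vireo.
So Tariq already controls Vireo before the transaction.
After the purchase, Tariq holds 9% of Auriga directly, and Cobalt's stake falls to 91%.
Tariq controlled Vireo already, so this is not a new person acquiring control; every other person's position is unchanged or reduced.
No new person acquires control, so the clause is not triggered.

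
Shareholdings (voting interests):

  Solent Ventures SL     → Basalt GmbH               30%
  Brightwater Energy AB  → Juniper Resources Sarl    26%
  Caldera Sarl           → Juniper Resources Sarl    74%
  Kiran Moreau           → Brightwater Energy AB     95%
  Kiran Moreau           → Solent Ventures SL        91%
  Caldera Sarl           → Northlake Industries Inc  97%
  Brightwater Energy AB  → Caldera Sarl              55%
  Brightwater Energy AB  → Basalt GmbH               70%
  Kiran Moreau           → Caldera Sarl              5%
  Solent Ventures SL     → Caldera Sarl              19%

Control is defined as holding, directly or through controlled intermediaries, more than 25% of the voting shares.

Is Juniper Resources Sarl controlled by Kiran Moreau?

Kiran holds 95% of Brightwater, so Kiran controls Brightwater.
Kiran holds 91% of Solent, so Kiran controls Solent.
Solent and Kiran and Brightwater together hold 19% + 5% + 55% = 79% of Caldera, so Kiran controls Caldera.
Caldera and Brightwater together hold 74% + 26% = 100% of Juniper, so Kiran controls Juniper.

Yes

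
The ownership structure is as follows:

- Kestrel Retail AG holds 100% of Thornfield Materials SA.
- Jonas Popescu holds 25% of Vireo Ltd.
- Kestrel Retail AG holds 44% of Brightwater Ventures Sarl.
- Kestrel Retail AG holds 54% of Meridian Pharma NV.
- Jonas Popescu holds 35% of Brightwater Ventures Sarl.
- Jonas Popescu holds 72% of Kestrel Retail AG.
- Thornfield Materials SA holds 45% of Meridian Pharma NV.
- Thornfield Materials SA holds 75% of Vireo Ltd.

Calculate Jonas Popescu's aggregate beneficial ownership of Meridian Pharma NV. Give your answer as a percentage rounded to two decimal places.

Jonas reaches Meridian along 2 paths.
Via Kestrel → Thornfield: 72% × 100% × 45% = 32.4%.
Via Kestrel: 72% × 54% = 38.88%.
Total: 32.4% + 38.88% = 71.28%.

71.28%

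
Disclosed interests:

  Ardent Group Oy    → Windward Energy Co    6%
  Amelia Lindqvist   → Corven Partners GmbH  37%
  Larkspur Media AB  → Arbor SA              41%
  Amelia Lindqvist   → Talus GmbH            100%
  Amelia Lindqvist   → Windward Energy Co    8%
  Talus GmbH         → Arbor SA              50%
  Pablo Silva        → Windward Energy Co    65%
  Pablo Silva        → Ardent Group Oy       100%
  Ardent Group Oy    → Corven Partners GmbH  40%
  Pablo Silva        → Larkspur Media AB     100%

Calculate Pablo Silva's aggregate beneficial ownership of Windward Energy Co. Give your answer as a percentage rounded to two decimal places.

71.00%

Pablo reaches Windward along 2 paths.
Direct stake: 65% = 65%.
Via Ardent: 100% × 6% = 6%.
Total: 65% + 6% = 71%.
Rounded: 71.00%.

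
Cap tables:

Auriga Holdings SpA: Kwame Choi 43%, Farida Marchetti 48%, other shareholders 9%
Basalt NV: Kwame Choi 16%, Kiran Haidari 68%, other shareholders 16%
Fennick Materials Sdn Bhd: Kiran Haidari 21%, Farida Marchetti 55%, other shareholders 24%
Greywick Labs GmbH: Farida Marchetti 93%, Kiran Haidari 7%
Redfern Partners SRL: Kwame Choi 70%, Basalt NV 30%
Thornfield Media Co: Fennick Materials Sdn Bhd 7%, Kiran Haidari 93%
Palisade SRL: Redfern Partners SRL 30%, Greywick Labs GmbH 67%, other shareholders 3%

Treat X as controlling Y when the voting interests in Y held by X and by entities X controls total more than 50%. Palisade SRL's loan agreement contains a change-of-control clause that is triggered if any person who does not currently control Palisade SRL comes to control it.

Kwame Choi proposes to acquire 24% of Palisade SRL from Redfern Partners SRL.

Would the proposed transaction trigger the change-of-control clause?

The purchase adds only to Kwame's holdings (Redfern's stake shrinks), so Kwame is the only person who could newly come to control Palisade.
Kwame holds 70% of Redfern, so Kwame controls Redfern.
In Palisade, Kwame's side holds only 30%, not > 50%.
So before the transaction, Kwame does not control Palisade.
After the purchase, Kwame holds 24% of Palisade directly, and Redfern's stake falls to 6%.
After the transaction, Kwame's side holds 6% + 24% = 30% of Palisade, not > 50%, so Kwame still does not control Palisade.
No new person acquires control, so the clause is not triggered.

No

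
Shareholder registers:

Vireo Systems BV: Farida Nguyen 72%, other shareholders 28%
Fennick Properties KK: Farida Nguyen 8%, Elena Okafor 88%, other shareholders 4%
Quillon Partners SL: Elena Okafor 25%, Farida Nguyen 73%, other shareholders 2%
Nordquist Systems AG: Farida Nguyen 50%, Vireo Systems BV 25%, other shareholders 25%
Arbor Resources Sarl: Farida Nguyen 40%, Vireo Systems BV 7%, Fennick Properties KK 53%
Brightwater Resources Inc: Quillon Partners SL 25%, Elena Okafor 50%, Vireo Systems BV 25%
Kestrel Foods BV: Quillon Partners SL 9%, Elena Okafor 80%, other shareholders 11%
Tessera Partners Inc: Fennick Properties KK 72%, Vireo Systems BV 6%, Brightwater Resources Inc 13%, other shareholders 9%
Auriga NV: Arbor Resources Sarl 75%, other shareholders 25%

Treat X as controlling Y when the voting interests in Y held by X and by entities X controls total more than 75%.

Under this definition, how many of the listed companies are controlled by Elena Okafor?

Elena holds 88% of Fennick, so Elena controls Fennick.
Elena holds 80% of Kestrel, so Elena controls Kestrel.
No other company's threshold is met.
Elena controls 2 companies.

2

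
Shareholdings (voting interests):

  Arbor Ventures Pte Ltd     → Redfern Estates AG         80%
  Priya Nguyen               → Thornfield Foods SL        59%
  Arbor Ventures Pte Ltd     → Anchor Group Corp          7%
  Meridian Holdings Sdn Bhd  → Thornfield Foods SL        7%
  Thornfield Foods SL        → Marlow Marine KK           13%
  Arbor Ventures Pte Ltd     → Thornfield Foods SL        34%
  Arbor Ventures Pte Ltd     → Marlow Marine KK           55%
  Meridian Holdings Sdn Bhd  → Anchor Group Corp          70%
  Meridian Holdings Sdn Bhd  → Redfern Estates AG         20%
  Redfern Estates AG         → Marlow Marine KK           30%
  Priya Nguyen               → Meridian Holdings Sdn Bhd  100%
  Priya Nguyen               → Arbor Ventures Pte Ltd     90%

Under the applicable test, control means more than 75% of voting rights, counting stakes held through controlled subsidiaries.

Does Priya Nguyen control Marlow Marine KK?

Priya holds 90% of Arbor, so Priya controls Arbor.
Priya holds 100% of Meridian, so Priya controls Meridian.
Meridian and Arbor together hold 20% + 80% = 100% of Redfern, so Priya controls Redfern.
Meridian and Arbor and Priya together hold 7% + 34% + 59% = 100% of Thornfield, so Priya controls Thornfield.
Arbor and Redfern and Thornfield together hold 55% + 30% + 13% = 98% of Marlow, so Priya controls Marlow.

Yes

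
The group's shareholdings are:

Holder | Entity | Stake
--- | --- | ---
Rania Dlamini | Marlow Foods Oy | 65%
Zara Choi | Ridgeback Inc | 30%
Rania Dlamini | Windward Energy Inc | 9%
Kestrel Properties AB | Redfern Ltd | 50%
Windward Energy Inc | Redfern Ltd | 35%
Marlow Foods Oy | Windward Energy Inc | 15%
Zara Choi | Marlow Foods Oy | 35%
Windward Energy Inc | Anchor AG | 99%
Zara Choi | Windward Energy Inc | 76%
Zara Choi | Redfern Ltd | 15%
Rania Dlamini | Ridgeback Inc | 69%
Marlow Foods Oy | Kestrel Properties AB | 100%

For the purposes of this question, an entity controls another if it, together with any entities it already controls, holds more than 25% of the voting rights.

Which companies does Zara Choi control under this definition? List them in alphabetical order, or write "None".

Zara holds 35% of Marlow, so Zara controls Marlow.
Zara holds 30% of Ridgeback, so Zara controls Ridgeback.
Marlow and Zara together hold 15% + 76% = 91% of Windward, so Zara controls Windward.
Marlow holds 100% of Kestrel, so Zara controls Kestrel.
Kestrel and Zara and Windward together hold 50% + 15% + 35% = 100% of Redfern, so Zara controls Redfern.
Windward holds 99% of Anchor, so Zara controls Anchor.

Anchor AG, Kestrel Properties AB, Marlow Foods Oy, Redfern Ltd, Ridgeback Inc, Windward Energy Inc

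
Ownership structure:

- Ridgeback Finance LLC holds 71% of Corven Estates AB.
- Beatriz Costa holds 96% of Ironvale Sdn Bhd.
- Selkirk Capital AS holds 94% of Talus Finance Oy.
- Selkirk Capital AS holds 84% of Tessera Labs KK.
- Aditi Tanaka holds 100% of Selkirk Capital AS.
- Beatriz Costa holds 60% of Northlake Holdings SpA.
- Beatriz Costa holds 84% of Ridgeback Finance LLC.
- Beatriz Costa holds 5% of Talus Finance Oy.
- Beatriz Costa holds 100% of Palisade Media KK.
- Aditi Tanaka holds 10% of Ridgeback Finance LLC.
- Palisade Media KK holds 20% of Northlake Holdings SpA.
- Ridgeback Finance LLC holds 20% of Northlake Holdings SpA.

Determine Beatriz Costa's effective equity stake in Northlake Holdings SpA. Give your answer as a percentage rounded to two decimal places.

Beatriz reaches Northlake along 3 paths.
Direct stake: 60% = 60%.
Via Ridgeback: 84% × 20% = 16.8%.
Via Palisade: 100% × 20% = 20%.
Total: 60% + 16.8% + 20% = 96.8%.
Rounded: 96.80%.

96.80%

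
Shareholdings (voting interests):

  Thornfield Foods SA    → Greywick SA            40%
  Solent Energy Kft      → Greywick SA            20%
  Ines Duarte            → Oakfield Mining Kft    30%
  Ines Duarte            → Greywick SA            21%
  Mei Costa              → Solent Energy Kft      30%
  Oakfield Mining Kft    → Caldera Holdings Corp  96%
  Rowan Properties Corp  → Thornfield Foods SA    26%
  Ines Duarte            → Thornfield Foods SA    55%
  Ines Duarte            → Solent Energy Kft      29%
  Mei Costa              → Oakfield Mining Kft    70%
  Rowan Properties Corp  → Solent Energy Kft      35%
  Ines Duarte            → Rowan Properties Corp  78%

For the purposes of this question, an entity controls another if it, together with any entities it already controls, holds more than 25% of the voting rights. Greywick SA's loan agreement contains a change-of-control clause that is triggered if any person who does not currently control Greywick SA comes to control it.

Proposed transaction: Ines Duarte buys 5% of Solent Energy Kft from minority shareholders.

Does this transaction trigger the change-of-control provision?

No

The purchase changes only Ines's holdings, so Ines is the only person who could newly come to control Greywick.
Ines holds 78% of Rowan, so Ines controls Rowan.
Ines and Rowan together hold 55% + 26% = 81% of Thornfield, so Ines controls Thornfield.
Rowan and Ines together hold 35% + 29% = 64% of Solent, so Ines controls Solent.
Thornfield and Solent and Ines together hold 40% + 20% + 21% = 81% of Greywick, so Ines controls Greywick.
So Ines already controls Greywick before the transaction.
After the purchase, Ines's direct stake in Solent rises to 29% + 5% = 34%.
Ines controlled Greywick already, so this is not a new person acquiring control; every other person's position is unchanged or reduced.
No new person acquires control, so the clause is not triggered.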